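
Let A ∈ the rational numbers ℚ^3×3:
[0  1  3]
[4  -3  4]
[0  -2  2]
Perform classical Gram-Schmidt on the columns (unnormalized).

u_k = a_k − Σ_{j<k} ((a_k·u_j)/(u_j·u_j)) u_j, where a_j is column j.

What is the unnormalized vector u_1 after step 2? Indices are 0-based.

Step 1: u_0 = a_0 = (0, 4, 0).
Step 2: u_1 = a_1 − (-3/4)·u_0 = (1, 0, -2).

u_1 = (1, 0, -2)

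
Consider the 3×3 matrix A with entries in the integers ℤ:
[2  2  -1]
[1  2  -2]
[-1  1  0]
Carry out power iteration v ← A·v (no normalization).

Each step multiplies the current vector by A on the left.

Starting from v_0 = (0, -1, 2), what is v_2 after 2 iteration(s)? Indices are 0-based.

v_0 = (0, -1, 2).
v_1 = A·v_0 = (-4, -6, -1).
v_2 = A·v_1 = (-19, -14, -2).

v_2 = (-19, -14, -2)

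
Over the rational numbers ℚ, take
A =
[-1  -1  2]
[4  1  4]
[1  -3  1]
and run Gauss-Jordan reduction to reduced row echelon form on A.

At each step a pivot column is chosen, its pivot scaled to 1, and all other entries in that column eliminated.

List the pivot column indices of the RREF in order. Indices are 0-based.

step 1: normalize row 0 (÷-1) = (1, 1, -2)
  row 1: subtract 4×row0 = (0, -3, 12)
  row 2: subtract 1×row0 = (0, -4, 3)
step 2: normalize row 1 (÷-3) = (0, 1, -4)
  row 0: subtract 1×row1 = (1, 0, 2)
  row 2: subtract -4×row1 = (0, 0, -13)
step 3: normalize row 2 (÷-13) = (0, 0, 1)
  row 0: subtract 2×row2 = (1, 0, 0)
  row 1: subtract -4×row2 = (0, 1, 0)

pivot columns: 0, 1, 2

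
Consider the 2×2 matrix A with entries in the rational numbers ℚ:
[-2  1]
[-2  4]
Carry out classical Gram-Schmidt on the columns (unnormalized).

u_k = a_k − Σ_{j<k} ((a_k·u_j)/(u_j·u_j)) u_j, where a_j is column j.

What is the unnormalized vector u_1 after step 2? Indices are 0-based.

Step 1: u_0 = a_0 = (-2, -2).
Step 2: u_1 = a_1 − (-5/4)·u_0 = (-3/2, 3/2).

u_1 = (-3/2, 3/2)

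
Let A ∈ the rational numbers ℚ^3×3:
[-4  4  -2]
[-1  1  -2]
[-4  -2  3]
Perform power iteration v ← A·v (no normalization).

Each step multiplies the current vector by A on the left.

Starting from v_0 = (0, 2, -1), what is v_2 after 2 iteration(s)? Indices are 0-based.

v_0 = (0, 2, -1).
v_1 = A·v_0 = (10, 4, -7).
v_2 = A·v_1 = (-10, 8, -69).

v_2 = (-10, 8, -69)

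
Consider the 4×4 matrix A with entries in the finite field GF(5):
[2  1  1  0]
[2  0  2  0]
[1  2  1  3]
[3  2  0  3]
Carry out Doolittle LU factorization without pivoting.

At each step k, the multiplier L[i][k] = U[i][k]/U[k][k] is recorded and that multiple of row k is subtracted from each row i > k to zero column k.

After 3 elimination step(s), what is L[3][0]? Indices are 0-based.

k=0: U[0][0]=2
  eliminate (1,0): mult=1, new row 1: (0, 4, 1, 0); set L[1][0]=1
  eliminate (2,0): mult=3, new row 2: (0, 4, 3, 3); set L[2][0]=3
  eliminate (3,0): mult=4, new row 3: (0, 3, 1, 3); set L[3][0]=4
k=1: U[1][1]=4
  eliminate (2,1): mult=1, new row 2: (0, 0, 2, 3); set L[2][1]=1
  eliminate (3,1): mult=2, new row 3: (0, 0, 4, 3); set L[3][1]=2
k=2: U[2][2]=2
  eliminate (3,2): mult=2, new row 3: (0, 0, 0, 2); set L[3][2]=2

L[3][0] = 4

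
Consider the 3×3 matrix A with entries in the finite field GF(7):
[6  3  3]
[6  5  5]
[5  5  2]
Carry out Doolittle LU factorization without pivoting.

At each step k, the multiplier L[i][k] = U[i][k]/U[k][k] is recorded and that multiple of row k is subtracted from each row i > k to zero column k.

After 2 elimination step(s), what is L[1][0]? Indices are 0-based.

L[1][0] = 1

Step 1: pivot at (0,0) is 6.
  row1 ← row1 − (1)·row0  ⇒  L[1][0]=1, U row1=(0, 2, 2)
  row2 ← row2 − (2)·row0  ⇒  L[2][0]=2, U row2=(0, 6, 3)
Step 2: pivot at (1,1) is 2.
  row2 ← row2 − (3)·row1  ⇒  L[2][1]=3, U row2=(0, 0, 4)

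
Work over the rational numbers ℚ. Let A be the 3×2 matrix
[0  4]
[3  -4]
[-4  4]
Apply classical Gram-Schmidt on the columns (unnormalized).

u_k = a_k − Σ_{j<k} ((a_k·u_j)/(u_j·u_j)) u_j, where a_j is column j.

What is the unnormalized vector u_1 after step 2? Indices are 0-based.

u_1 = (4, -16/25, -12/25)

Step 1: u_0 = a_0 = (0, 3, -4).
Step 2: u_1 = a_1 − (-28/25)·u_0 = (4, -16/25, -12/25).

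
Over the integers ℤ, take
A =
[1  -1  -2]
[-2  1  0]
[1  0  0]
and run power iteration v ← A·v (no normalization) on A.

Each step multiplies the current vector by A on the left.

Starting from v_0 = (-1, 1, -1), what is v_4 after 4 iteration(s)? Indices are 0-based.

v_4 = (-7, 13, -4)

v_0 = (-1, 1, -1).
v_1 = A·v_0 = (0, 3, -1).
v_2 = A·v_1 = (-1, 3, 0).
v_3 = A·v_2 = (-4, 5, -1).
v_4 = A·v_3 = (-7, 13, -4).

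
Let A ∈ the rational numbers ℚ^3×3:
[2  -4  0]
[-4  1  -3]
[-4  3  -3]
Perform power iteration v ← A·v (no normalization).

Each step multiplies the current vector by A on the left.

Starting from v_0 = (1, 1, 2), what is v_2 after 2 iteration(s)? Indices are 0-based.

v_0 = (1, 1, 2).
v_1 = A·v_0 = (-2, -9, -7).
v_2 = A·v_1 = (32, 20, 2).

v_2 = (32, 20, 2)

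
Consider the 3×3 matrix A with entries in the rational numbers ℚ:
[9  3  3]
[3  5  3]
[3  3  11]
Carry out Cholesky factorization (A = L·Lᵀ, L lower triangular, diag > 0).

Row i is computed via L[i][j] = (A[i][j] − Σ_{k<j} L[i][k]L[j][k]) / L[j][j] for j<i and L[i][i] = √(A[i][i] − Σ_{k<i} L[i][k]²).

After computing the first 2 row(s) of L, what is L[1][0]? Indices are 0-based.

Step 1: L[0][0] = √(9) = 3.
  L[1][0] = (3) / L[0][0] = 1.
Step 2: L[1][1] = √(4) = 2.

L[1][0] = 1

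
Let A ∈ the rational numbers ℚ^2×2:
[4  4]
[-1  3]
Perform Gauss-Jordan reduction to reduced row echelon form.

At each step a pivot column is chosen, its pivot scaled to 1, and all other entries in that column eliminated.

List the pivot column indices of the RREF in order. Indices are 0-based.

pivot columns: 0, 1

pivot(0,0)=4: scale R0 → (1, 1)
  clear (1,0): R1 −= (-1)R0 → (0, 4)
pivot(1,1)=4: scale R1 → (0, 1)
  clear (0,1): R0 −= (1)R1 → (1, 0)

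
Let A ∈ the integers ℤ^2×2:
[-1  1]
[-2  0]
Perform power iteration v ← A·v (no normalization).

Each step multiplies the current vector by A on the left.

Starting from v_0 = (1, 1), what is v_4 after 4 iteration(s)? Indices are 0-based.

v_0 = (1, 1).
v_1 = A·v_0 = (0, -2).
v_2 = A·v_1 = (-2, 0).
v_3 = A·v_2 = (2, 4).
v_4 = A·v_3 = (2, -4).

v_4 = (2, -4)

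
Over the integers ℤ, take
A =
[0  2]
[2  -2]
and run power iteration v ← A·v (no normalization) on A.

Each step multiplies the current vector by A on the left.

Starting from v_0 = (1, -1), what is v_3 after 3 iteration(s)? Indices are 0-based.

v_3 = (-24, 40)

v_0 = (1, -1).
v_1 = A·v_0 = (-2, 4).
v_2 = A·v_1 = (8, -12).
v_3 = A·v_2 = (-24, 40).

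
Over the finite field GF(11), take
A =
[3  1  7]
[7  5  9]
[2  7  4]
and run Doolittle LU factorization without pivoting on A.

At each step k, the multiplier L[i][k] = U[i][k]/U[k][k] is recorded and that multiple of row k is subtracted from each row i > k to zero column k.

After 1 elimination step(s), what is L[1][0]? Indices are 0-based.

L[1][0] = 6

Step 1: pivot at (0,0) is 3.
  row1 ← row1 − (6)·row0  ⇒  L[1][0]=6, U row1=(0, 10, 0)
  row2 ← row2 − (8)·row0  ⇒  L[2][0]=8, U row2=(0, 10, 3)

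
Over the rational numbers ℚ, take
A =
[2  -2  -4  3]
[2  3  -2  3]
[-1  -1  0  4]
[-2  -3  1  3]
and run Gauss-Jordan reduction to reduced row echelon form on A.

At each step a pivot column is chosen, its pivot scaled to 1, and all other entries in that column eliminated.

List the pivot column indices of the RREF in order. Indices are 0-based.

pivot columns: 0, 1, 2, 3

pivot(0,0)=2: scale R0 → (1, -1, -2, 3/2)
  clear (1,0): R1 −= (2)R0 → (0, 5, 2, 0)
  clear (2,0): R2 −= (-1)R0 → (0, -2, -2, 11/2)
  clear (3,0): R3 −= (-2)R0 → (0, -5, -3, 6)
pivot(1,1)=5: scale R1 → (0, 1, 2/5, 0)
  clear (0,1): R0 −= (-1)R1 → (1, 0, -8/5, 3/2)
  clear (2,1): R2 −= (-2)R1 → (0, 0, -6/5, 11/2)
  clear (3,1): R3 −= (-5)R1 → (0, 0, -1, 6)
pivot(2,2)=-6/5: scale R2 → (0, 0, 1, -55/12)
  clear (0,2): R0 −= (-8/5)R2 → (1, 0, 0, -35/6)
  clear (1,2): R1 −= (2/5)R2 → (0, 1, 0, 11/6)
  clear (3,2): R3 −= (-1)R2 → (0, 0, 0, 17/12)
pivot(3,3)=17/12: scale R3 → (0, 0, 0, 1)
  clear (0,3): R0 −= (-35/6)R3 → (1, 0, 0, 0)
  clear (1,3): R1 −= (11/6)R3 → (0, 1, 0, 0)
  clear (2,3): R2 −= (-55/12)R3 → (0, 0, 1, 0)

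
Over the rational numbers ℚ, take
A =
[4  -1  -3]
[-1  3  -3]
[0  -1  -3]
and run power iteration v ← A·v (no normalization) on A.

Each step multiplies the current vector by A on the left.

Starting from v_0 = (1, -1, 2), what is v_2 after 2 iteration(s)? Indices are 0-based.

v_0 = (1, -1, 2).
v_1 = A·v_0 = (-1, -10, -5).
v_2 = A·v_1 = (21, -14, 25).

v_2 = (21, -14, 25)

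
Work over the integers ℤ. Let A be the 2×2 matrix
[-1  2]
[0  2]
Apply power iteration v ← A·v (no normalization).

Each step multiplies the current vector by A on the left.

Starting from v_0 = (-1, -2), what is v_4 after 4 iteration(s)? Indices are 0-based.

v_4 = (-21, -32)

v_0 = (-1, -2).
v_1 = A·v_0 = (-3, -4).
v_2 = A·v_1 = (-5, -8).
v_3 = A·v_2 = (-11, -16).
v_4 = A·v_3 = (-21, -32).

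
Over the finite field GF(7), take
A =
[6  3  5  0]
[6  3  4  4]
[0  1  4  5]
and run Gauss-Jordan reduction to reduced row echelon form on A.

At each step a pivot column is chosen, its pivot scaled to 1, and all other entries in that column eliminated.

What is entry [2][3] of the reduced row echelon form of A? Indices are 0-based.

pivot(0,0)=6: scale R0 → (1, 4, 2, 0)
  clear (1,0): R1 −= (6)R0 → (0, 0, 6, 4)
pivot(1,1): swap R1↔R2
pivot(1,1)=1: scale R1 → (0, 1, 4, 5)
  clear (0,1): R0 −= (4)R1 → (1, 0, 0, 1)
pivot(2,2)=6: scale R2 → (0, 0, 1, 3)
  clear (1,2): R1 −= (4)R2 → (0, 1, 0, 0)

M[2][3] = 3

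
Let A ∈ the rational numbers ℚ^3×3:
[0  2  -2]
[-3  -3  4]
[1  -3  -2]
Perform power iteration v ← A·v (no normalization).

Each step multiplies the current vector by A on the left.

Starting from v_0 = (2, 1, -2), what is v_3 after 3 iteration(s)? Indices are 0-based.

v_3 = (-12, 189, -277)

v_0 = (2, 1, -2).
v_1 = A·v_0 = (6, -17, 3).
v_2 = A·v_1 = (-40, 45, 51).
v_3 = A·v_2 = (-12, 189, -277).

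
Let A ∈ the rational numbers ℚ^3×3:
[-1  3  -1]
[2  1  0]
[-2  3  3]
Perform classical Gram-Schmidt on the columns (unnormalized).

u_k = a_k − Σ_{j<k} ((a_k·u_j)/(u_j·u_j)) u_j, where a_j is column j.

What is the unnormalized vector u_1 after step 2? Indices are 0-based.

u_1 = (20/9, 23/9, 13/9)

Step 1: u_0 = a_0 = (-1, 2, -2).
Step 2: u_1 = a_1 − (-7/9)·u_0 = (20/9, 23/9, 13/9).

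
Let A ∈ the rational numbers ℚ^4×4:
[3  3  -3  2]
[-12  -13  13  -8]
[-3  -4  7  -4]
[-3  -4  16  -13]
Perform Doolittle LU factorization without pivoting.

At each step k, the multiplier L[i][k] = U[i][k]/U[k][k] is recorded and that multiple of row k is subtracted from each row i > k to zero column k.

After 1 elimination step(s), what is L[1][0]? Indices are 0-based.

k=0: U[0][0]=3
  eliminate (1,0): mult=-4, new row 1: (0, -1, 1, 0); set L[1][0]=-4
  eliminate (2,0): mult=-1, new row 2: (0, -1, 4, -2); set L[2][0]=-1
  eliminate (3,0): mult=-1, new row 3: (0, -1, 13, -11); set L[3][0]=-1

L[1][0] = -4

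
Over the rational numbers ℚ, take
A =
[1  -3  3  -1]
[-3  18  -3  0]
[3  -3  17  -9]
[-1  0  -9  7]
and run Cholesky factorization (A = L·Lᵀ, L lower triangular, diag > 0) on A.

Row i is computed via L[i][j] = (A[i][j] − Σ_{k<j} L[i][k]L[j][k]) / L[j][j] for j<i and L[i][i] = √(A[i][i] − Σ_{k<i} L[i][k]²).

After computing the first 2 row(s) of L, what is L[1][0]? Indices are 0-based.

Step 1: L[0][0] = √(1) = 1.
  L[1][0] = (-3) / L[0][0] = -3.
Step 2: L[1][1] = √(9) = 3.

L[1][0] = -3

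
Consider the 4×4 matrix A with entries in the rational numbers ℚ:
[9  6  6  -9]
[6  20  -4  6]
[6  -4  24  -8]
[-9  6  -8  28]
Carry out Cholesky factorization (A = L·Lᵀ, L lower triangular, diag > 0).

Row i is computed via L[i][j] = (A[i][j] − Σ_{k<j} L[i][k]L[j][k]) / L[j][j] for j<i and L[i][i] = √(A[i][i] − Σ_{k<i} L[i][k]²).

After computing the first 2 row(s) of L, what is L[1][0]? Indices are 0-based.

L[1][0] = 2

Step 1: L[0][0] = √(9) = 3.
  L[1][0] = (6) / L[0][0] = 2.
Step 2: L[1][1] = √(16) = 4.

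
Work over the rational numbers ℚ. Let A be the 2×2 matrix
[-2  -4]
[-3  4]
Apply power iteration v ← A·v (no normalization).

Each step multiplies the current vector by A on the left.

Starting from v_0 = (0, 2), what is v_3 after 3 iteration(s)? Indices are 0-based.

v_3 = (-192, 272)

v_0 = (0, 2).
v_1 = A·v_0 = (-8, 8).
v_2 = A·v_1 = (-16, 56).
v_3 = A·v_2 = (-192, 272).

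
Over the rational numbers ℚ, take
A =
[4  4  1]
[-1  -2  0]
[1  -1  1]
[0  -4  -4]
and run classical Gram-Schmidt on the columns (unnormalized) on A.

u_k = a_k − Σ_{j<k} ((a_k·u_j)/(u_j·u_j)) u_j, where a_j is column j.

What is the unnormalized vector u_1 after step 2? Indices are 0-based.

u_1 = (2/9, -19/18, -35/18, -4)

Step 1: u_0 = a_0 = (4, -1, 1, 0).
Step 2: u_1 = a_1 − (17/18)·u_0 = (2/9, -19/18, -35/18, -4).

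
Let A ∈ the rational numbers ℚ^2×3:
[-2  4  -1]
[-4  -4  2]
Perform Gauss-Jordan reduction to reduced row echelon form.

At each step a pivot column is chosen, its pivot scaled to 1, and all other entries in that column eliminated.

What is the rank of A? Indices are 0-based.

rank = 2

[1] R0 /= -2  ⇒  (1, -2, 1/2)
     R1 -= -4·R0  ⇒  (0, -12, 4)
[2] R1 /= -12  ⇒  (0, 1, -1/3)
     R0 -= -2·R1  ⇒  (1, 0, -1/6)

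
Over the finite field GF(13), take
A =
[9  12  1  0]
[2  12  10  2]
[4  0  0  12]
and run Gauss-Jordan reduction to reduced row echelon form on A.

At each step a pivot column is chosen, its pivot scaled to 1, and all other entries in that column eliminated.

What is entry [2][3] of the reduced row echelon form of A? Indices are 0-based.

[1] R0 /= 9  ⇒  (1, 10, 3, 0)
     R1 -= 2·R0  ⇒  (0, 5, 4, 2)
     R2 -= 4·R0  ⇒  (0, 12, 1, 12)
[2] R1 /= 5  ⇒  (0, 1, 6, 3)
     R0 -= 10·R1  ⇒  (1, 0, 8, 9)
     R2 -= 12·R1  ⇒  (0, 0, 7, 2)
[3] R2 /= 7  ⇒  (0, 0, 1, 4)
     R0 -= 8·R2  ⇒  (1, 0, 0, 3)
     R1 -= 6·R2  ⇒  (0, 1, 0, 5)

M[2][3] = 4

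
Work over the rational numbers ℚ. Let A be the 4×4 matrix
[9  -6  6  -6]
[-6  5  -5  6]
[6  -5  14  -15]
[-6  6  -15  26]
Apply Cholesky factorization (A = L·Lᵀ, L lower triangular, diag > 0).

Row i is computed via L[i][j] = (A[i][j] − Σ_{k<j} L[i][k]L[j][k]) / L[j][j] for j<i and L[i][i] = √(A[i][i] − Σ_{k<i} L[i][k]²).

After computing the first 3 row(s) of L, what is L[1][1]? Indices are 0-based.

Step 1: L[0][0] = √(9) = 3.
  L[1][0] = (-6) / L[0][0] = -2.
Step 2: L[1][1] = √(1) = 1.
  L[2][0] = (6) / L[0][0] = 2.
  L[2][1] = (-1) / L[1][1] = -1.
Step 3: L[2][2] = √(9) = 3.

L[1][1] = 1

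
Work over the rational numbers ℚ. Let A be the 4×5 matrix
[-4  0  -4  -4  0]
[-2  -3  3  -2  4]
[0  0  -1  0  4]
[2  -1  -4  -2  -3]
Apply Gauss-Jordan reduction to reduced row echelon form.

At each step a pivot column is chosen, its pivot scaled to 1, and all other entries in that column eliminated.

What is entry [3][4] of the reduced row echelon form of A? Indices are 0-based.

step 1: normalize row 0 (÷-4) = (1, 0, 1, 1, 0)
  row 1: subtract -2×row0 = (0, -3, 5, 0, 4)
  row 3: subtract 2×row0 = (0, -1, -6, -4, -3)
step 2: normalize row 1 (÷-3) = (0, 1, -5/3, 0, -4/3)
  row 3: subtract -1×row1 = (0, 0, -23/3, -4, -13/3)
step 3: normalize row 2 (÷-1) = (0, 0, 1, 0, -4)
  row 0: subtract 1×row2 = (1, 0, 0, 1, 4)
  row 1: subtract -5/3×row2 = (0, 1, 0, 0, -8)
  row 3: subtract -23/3×row2 = (0, 0, 0, -4, -35)
step 4: normalize row 3 (÷-4) = (0, 0, 0, 1, 35/4)
  row 0: subtract 1×row3 = (1, 0, 0, 0, -19/4)

M[3][4] = 35/4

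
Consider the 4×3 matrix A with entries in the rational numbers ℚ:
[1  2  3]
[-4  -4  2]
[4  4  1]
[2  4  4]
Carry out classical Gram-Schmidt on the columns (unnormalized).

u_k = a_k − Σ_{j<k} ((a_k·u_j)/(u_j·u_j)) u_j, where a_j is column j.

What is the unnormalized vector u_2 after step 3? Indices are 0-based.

u_2 = (4/5, 3/2, 3/2, -2/5)

Step 1: u_0 = a_0 = (1, -4, 4, 2).
Step 2: u_1 = a_1 − (42/37)·u_0 = (32/37, 20/37, -20/37, 64/37).
Step 3: u_2 = a_2 − (7/37)·u_0 − (93/40)·u_1 = (4/5, 3/2, 3/2, -2/5).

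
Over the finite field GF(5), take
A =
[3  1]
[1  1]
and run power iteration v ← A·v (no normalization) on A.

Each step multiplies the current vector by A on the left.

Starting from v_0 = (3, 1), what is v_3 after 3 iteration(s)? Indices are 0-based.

v_0 = (3, 1).
v_1 = A·v_0 = (0, 4).
v_2 = A·v_1 = (4, 4).
v_3 = A·v_2 = (1, 3).

v_3 = (1, 3)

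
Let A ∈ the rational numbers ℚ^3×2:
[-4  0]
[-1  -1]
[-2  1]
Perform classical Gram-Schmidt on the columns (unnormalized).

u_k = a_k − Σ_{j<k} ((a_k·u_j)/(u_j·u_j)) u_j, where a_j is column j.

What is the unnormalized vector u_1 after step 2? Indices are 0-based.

u_1 = (-4/21, -22/21, 19/21)

Step 1: u_0 = a_0 = (-4, -1, -2).
Step 2: u_1 = a_1 − (-1/21)·u_0 = (-4/21, -22/21, 19/21).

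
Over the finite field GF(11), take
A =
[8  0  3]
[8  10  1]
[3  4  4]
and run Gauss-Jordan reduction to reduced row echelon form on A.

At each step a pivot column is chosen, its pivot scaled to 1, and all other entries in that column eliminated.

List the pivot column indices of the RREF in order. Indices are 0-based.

pivot columns: 0, 1, 2

step 1: normalize row 0 (÷8) = (1, 0, 10)
  row 1: subtract 8×row0 = (0, 10, 9)
  row 2: subtract 3×row0 = (0, 4, 7)
step 2: normalize row 1 (÷10) = (0, 1, 2)
  row 2: subtract 4×row1 = (0, 0, 10)
step 3: normalize row 2 (÷10) = (0, 0, 1)
  row 0: subtract 10×row2 = (1, 0, 0)
  row 1: subtract 2×row2 = (0, 1, 0)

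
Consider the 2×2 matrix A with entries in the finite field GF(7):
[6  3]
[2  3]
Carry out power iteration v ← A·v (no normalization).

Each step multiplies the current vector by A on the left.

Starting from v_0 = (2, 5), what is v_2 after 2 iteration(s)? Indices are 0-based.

v_2 = (2, 6)

v_0 = (2, 5).
v_1 = A·v_0 = (6, 5).
v_2 = A·v_1 = (2, 6).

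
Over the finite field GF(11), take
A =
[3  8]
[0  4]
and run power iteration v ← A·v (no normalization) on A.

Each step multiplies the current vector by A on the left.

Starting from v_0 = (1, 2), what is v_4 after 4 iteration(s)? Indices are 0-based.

v_4 = (10, 6)

v_0 = (1, 2).
v_1 = A·v_0 = (8, 8).
v_2 = A·v_1 = (0, 10).
v_3 = A·v_2 = (3, 7).
v_4 = A·v_3 = (10, 6).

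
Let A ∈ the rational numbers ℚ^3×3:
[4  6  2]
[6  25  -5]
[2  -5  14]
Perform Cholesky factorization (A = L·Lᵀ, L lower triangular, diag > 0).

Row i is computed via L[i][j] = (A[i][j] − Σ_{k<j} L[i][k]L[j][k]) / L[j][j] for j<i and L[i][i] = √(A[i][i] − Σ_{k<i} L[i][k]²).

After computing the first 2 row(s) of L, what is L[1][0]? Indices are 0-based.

Step 1: L[0][0] = √(4) = 2.
  L[1][0] = (6) / L[0][0] = 3.
Step 2: L[1][1] = √(16) = 4.

L[1][0] = 3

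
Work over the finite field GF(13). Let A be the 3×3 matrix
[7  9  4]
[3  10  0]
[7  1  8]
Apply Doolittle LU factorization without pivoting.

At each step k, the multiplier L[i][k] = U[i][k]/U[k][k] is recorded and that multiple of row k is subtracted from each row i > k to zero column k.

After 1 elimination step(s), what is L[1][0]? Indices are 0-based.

[col 0] pivot 7
  R1 -= 6*R0 → (0, 8, 2)  (L[1][0] := 6)
  R2 -= 1*R0 → (0, 5, 4)  (L[2][0] := 1)

L[1][0] = 6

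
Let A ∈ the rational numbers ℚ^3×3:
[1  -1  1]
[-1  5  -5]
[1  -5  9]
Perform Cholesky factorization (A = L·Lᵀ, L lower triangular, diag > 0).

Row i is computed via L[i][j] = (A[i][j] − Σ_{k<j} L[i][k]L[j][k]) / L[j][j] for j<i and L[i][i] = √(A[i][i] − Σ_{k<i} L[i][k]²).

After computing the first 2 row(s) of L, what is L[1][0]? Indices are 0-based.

Step 1: L[0][0] = √(1) = 1.
  L[1][0] = (-1) / L[0][0] = -1.
Step 2: L[1][1] = √(4) = 2.

L[1][0] = -1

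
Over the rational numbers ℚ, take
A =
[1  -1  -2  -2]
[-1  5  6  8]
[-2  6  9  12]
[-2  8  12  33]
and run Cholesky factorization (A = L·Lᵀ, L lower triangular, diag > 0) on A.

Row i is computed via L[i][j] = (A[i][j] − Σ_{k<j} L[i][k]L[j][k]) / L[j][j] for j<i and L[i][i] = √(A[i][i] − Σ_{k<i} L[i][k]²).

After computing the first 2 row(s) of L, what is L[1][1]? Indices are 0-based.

Step 1: L[0][0] = √(1) = 1.
  L[1][0] = (-1) / L[0][0] = -1.
Step 2: L[1][1] = √(4) = 2.

L[1][1] = 2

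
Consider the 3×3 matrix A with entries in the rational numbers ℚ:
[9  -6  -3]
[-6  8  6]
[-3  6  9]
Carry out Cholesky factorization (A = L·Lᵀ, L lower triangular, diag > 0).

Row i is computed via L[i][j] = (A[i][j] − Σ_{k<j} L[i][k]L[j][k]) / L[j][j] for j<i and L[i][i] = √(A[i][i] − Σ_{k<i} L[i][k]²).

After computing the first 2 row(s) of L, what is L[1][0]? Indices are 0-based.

Step 1: L[0][0] = √(9) = 3.
  L[1][0] = (-6) / L[0][0] = -2.
Step 2: L[1][1] = √(4) = 2.

L[1][0] = -2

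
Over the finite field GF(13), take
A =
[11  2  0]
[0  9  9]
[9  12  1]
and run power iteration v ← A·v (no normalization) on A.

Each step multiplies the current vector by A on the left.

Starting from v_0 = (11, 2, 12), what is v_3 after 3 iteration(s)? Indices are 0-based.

v_0 = (11, 2, 12).
v_1 = A·v_0 = (8, 9, 5).
v_2 = A·v_1 = (2, 9, 3).
v_3 = A·v_2 = (1, 4, 12).

v_3 = (1, 4, 12)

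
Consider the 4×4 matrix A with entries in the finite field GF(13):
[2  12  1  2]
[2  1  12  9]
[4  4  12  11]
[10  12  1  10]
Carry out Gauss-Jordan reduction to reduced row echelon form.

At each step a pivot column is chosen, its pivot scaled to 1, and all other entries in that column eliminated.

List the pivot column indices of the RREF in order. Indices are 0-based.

pivot columns: 0, 1, 2, 3

step 1: normalize row 0 (÷2) = (1, 6, 7, 1)
  row 1: subtract 2×row0 = (0, 2, 11, 7)
  row 2: subtract 4×row0 = (0, 6, 10, 7)
  row 3: subtract 10×row0 = (0, 4, 9, 0)
step 2: normalize row 1 (÷2) = (0, 1, 12, 10)
  row 0: subtract 6×row1 = (1, 0, 0, 6)
  row 2: subtract 6×row1 = (0, 0, 3, 12)
  row 3: subtract 4×row1 = (0, 0, 0, 12)
step 3: normalize row 2 (÷3) = (0, 0, 1, 4)
  row 1: subtract 12×row2 = (0, 1, 0, 1)
step 4: normalize row 3 (÷12) = (0, 0, 0, 1)
  row 0: subtract 6×row3 = (1, 0, 0, 0)
  row 1: subtract 1×row3 = (0, 1, 0, 0)
  row 2: subtract 4×row3 = (0, 0, 1, 0)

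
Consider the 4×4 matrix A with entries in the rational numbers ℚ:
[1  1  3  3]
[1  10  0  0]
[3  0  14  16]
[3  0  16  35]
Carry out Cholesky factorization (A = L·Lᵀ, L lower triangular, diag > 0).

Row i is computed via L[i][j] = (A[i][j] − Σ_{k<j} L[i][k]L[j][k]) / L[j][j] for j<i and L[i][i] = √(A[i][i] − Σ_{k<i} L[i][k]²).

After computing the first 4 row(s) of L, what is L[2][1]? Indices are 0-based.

L[2][1] = -1

Step 1: L[0][0] = √(1) = 1.
  L[1][0] = (1) / L[0][0] = 1.
Step 2: L[1][1] = √(9) = 3.
  L[2][0] = (3) / L[0][0] = 3.
  L[2][1] = (-3) / L[1][1] = -1.
Step 3: L[2][2] = √(4) = 2.
  L[3][0] = (3) / L[0][0] = 3.
  L[3][1] = (-3) / L[1][1] = -1.
  L[3][2] = (6) / L[2][2] = 3.
Step 4: L[3][3] = √(16) = 4.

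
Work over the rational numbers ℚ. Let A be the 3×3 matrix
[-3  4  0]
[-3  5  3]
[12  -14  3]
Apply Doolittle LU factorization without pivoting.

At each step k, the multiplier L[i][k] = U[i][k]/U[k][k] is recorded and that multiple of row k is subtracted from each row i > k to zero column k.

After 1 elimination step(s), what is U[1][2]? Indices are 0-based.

[col 0] pivot -3
  R1 -= 1*R0 → (0, 1, 3)  (L[1][0] := 1)
  R2 -= -4*R0 → (0, 2, 3)  (L[2][0] := -4)

U[1][2] = 3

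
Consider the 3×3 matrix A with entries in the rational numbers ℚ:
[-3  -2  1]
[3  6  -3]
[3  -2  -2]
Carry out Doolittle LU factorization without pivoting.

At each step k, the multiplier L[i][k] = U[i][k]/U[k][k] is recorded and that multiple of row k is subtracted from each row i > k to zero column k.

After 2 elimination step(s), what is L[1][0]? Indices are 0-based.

L[1][0] = -1

Step 1: pivot at (0,0) is -3.
  row1 ← row1 − (-1)·row0  ⇒  L[1][0]=-1, U row1=(0, 4, -2)
  row2 ← row2 − (-1)·row0  ⇒  L[2][0]=-1, U row2=(0, -4, -1)
Step 2: pivot at (1,1) is 4.
  row2 ← row2 − (-1)·row1  ⇒  L[2][1]=-1, U row2=(0, 0, -3)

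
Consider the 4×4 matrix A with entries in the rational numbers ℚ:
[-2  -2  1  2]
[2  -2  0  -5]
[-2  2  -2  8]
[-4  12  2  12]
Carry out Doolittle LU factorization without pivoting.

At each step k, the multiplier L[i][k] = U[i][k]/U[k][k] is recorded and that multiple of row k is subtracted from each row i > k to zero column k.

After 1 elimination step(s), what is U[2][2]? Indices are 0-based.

[col 0] pivot -2
  R1 -= -1*R0 → (0, -4, 1, -3)  (L[1][0] := -1)
  R2 -= 1*R0 → (0, 4, -3, 6)  (L[2][0] := 1)
  R3 -= 2*R0 → (0, 16, 0, 8)  (L[3][0] := 2)

U[2][2] = -3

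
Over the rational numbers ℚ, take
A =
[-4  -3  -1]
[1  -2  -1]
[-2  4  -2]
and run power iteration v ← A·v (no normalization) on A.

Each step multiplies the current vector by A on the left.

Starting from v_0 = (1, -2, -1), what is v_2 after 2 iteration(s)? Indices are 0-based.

v_2 = (-22, -1, 34)

v_0 = (1, -2, -1).
v_1 = A·v_0 = (3, 6, -8).
v_2 = A·v_1 = (-22, -1, 34).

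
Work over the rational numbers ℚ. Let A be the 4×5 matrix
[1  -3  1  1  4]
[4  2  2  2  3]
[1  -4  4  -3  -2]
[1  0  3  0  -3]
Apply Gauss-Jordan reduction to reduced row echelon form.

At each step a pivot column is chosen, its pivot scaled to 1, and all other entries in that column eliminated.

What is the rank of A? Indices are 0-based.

[1] R0 /= 1  ⇒  (1, -3, 1, 1, 4)
     R1 -= 4·R0  ⇒  (0, 14, -2, -2, -13)
     R2 -= 1·R0  ⇒  (0, -1, 3, -4, -6)
     R3 -= 1·R0  ⇒  (0, 3, 2, -1, -7)
[2] R1 /= 14  ⇒  (0, 1, -1/7, -1/7, -13/14)
     R0 -= -3·R1  ⇒  (1, 0, 4/7, 4/7, 17/14)
     R2 -= -1·R1  ⇒  (0, 0, 20/7, -29/7, -97/14)
     R3 -= 3·R1  ⇒  (0, 0, 17/7, -4/7, -59/14)
[3] R2 /= 20/7  ⇒  (0, 0, 1, -29/20, -97/40)
     R0 -= 4/7·R2  ⇒  (1, 0, 0, 7/5, 13/5)
     R1 -= -1/7·R2  ⇒  (0, 1, 0, -7/20, -51/40)
     R3 -= 17/7·R2  ⇒  (0, 0, 0, 59/20, 67/40)
[4] R3 /= 59/20  ⇒  (0, 0, 0, 1, 67/118)
     R0 -= 7/5·R3  ⇒  (1, 0, 0, 0, 213/118)
     R1 -= -7/20·R3  ⇒  (0, 1, 0, 0, -127/118)
     R2 -= -29/20·R3  ⇒  (0, 0, 1, 0, -189/118)

rank = 4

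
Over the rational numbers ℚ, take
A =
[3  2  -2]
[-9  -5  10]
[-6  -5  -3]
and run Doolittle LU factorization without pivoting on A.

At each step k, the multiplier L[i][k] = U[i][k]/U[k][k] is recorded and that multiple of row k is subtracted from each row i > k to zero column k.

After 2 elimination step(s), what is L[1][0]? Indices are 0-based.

[col 0] pivot 3
  R1 -= -3*R0 → (0, 1, 4)  (L[1][0] := -3)
  R2 -= -2*R0 → (0, -1, -7)  (L[2][0] := -2)
[col 1] pivot 1
  R2 -= -1*R1 → (0, 0, -3)  (L[2][1] := -1)

L[1][0] = -3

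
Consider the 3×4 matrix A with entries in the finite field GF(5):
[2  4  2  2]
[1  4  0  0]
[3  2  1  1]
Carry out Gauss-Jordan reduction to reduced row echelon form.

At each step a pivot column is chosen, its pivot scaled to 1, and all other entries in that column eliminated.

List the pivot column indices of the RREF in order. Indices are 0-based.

pivot columns: 0, 1, 2

pivot(0,0)=2: scale R0 → (1, 2, 1, 1)
  clear (1,0): R1 −= (1)R0 → (0, 2, 4, 4)
  clear (2,0): R2 −= (3)R0 → (0, 1, 3, 3)
pivot(1,1)=2: scale R1 → (0, 1, 2, 2)
  clear (0,1): R0 −= (2)R1 → (1, 0, 2, 2)
  clear (2,1): R2 −= (1)R1 → (0, 0, 1, 1)
pivot(2,2)=1: scale R2 → (0, 0, 1, 1)
  clear (0,2): R0 −= (2)R2 → (1, 0, 0, 0)
  clear (1,2): R1 −= (2)R2 → (0, 1, 0, 0)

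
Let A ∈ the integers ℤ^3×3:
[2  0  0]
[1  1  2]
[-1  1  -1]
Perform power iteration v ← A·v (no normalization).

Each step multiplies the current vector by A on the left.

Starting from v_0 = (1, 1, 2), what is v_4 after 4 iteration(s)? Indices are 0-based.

v_4 = (16, 16, 18)

v_0 = (1, 1, 2).
v_1 = A·v_0 = (2, 6, -2).
v_2 = A·v_1 = (4, 4, 6).
v_3 = A·v_2 = (8, 20, -6).
v_4 = A·v_3 = (16, 16, 18).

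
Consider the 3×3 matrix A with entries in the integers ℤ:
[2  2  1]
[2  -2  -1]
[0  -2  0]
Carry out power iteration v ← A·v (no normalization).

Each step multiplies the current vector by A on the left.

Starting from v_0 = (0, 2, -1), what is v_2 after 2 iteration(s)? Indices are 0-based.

v_2 = (-4, 16, 6)

v_0 = (0, 2, -1).
v_1 = A·v_0 = (3, -3, -4).
v_2 = A·v_1 = (-4, 16, 6).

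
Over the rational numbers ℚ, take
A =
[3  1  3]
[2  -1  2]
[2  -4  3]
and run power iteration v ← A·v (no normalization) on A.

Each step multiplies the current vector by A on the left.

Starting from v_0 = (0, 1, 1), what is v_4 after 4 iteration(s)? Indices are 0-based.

v_0 = (0, 1, 1).
v_1 = A·v_0 = (4, 1, -1).
v_2 = A·v_1 = (10, 5, 1).
v_3 = A·v_2 = (38, 17, 3).
v_4 = A·v_3 = (140, 65, 17).

v_4 = (140, 65, 17)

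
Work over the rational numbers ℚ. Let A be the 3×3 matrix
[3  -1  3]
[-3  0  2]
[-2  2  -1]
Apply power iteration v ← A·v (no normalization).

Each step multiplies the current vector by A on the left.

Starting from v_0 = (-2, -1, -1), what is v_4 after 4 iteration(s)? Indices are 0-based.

v_4 = (60, 226, 169)

v_0 = (-2, -1, -1).
v_1 = A·v_0 = (-8, 4, 3).
v_2 = A·v_1 = (-19, 30, 21).
v_3 = A·v_2 = (-24, 99, 77).
v_4 = A·v_3 = (60, 226, 169).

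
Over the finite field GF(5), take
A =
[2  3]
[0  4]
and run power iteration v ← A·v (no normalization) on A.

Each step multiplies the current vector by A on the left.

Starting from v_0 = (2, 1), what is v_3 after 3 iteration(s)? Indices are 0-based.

v_3 = (0, 4)

v_0 = (2, 1).
v_1 = A·v_0 = (2, 4).
v_2 = A·v_1 = (1, 1).
v_3 = A·v_2 = (0, 4).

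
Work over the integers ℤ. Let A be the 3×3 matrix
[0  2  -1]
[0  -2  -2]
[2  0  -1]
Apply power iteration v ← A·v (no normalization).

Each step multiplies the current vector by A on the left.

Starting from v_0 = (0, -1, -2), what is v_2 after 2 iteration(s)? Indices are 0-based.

v_0 = (0, -1, -2).
v_1 = A·v_0 = (0, 6, 2).
v_2 = A·v_1 = (10, -16, -2).

v_2 = (10, -16, -2)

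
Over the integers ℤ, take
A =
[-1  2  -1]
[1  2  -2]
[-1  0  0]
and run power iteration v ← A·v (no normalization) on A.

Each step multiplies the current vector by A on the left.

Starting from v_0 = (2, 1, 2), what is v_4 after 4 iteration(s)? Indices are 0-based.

v_0 = (2, 1, 2).
v_1 = A·v_0 = (-2, 0, -2).
v_2 = A·v_1 = (4, 2, 2).
v_3 = A·v_2 = (-2, 4, -4).
v_4 = A·v_3 = (14, 14, 2).

v_4 = (14, 14, 2)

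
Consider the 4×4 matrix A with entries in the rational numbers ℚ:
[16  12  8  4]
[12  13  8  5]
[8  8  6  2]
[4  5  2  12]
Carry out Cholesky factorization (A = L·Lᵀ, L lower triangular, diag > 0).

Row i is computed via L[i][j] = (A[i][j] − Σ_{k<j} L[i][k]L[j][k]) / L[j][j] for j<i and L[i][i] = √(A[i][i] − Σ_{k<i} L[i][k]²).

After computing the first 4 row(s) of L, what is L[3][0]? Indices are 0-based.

L[3][0] = 1

Step 1: L[0][0] = √(16) = 4.
  L[1][0] = (12) / L[0][0] = 3.
Step 2: L[1][1] = √(4) = 2.
  L[2][0] = (8) / L[0][0] = 2.
  L[2][1] = (2) / L[1][1] = 1.
Step 3: L[2][2] = √(1) = 1.
  L[3][0] = (4) / L[0][0] = 1.
  L[3][1] = (2) / L[1][1] = 1.
  L[3][2] = (-1) / L[2][2] = -1.
Step 4: L[3][3] = √(9) = 3.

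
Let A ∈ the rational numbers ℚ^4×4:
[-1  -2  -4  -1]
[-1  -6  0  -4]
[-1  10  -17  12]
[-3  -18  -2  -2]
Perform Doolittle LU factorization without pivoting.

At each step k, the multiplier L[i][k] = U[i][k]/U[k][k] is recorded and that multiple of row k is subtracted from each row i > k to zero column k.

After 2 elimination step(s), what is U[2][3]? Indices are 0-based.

k=0: U[0][0]=-1
  eliminate (1,0): mult=1, new row 1: (0, -4, 4, -3); set L[1][0]=1
  eliminate (2,0): mult=1, new row 2: (0, 12, -13, 13); set L[2][0]=1
  eliminate (3,0): mult=3, new row 3: (0, -12, 10, 1); set L[3][0]=3
k=1: U[1][1]=-4
  eliminate (2,1): mult=-3, new row 2: (0, 0, -1, 4); set L[2][1]=-3
  eliminate (3,1): mult=3, new row 3: (0, 0, -2, 10); set L[3][1]=3

U[2][3] = 4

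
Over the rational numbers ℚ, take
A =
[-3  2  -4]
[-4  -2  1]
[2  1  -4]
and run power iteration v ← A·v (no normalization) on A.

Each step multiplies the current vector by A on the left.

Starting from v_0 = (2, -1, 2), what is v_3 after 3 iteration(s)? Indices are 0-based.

v_0 = (2, -1, 2).
v_1 = A·v_0 = (-16, -4, -5).
v_2 = A·v_1 = (60, 67, -16).
v_3 = A·v_2 = (18, -390, 251).

v_3 = (18, -390, 251)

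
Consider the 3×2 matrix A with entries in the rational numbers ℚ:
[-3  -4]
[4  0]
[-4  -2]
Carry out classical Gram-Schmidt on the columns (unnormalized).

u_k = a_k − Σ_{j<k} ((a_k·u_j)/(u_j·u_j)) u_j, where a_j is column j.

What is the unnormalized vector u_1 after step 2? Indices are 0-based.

u_1 = (-104/41, -80/41, -2/41)

Step 1: u_0 = a_0 = (-3, 4, -4).
Step 2: u_1 = a_1 − (20/41)·u_0 = (-104/41, -80/41, -2/41).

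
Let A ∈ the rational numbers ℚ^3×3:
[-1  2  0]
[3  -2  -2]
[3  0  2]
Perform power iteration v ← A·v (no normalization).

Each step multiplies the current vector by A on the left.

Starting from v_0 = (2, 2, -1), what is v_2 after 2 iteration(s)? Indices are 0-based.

v_2 = (6, -10, 14)

v_0 = (2, 2, -1).
v_1 = A·v_0 = (2, 4, 4).
v_2 = A·v_1 = (6, -10, 14).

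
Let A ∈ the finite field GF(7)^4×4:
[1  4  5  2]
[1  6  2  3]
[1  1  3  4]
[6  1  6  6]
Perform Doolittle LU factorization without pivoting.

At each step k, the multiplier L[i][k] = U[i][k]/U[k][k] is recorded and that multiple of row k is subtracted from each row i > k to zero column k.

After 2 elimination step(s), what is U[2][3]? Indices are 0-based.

U[2][3] = 0

[col 0] pivot 1
  R1 -= 1*R0 → (0, 2, 4, 1)  (L[1][0] := 1)
  R2 -= 1*R0 → (0, 4, 5, 2)  (L[2][0] := 1)
  R3 -= 6*R0 → (0, 5, 4, 1)  (L[3][0] := 6)
[col 1] pivot 2
  R2 -= 2*R1 → (0, 0, 4, 0)  (L[2][1] := 2)
  R3 -= 6*R1 → (0, 0, 1, 2)  (L[3][1] := 6)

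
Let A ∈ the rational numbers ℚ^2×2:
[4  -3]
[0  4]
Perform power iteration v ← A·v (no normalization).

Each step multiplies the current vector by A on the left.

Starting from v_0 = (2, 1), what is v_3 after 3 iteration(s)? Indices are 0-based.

v_3 = (-16, 64)

v_0 = (2, 1).
v_1 = A·v_0 = (5, 4).
v_2 = A·v_1 = (8, 16).
v_3 = A·v_2 = (-16, 64).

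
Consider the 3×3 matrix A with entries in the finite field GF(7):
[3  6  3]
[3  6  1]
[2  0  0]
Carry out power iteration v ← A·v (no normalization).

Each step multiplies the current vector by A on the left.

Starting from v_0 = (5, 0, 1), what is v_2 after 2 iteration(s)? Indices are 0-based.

v_2 = (5, 6, 1)

v_0 = (5, 0, 1).
v_1 = A·v_0 = (4, 2, 3).
v_2 = A·v_1 = (5, 6, 1).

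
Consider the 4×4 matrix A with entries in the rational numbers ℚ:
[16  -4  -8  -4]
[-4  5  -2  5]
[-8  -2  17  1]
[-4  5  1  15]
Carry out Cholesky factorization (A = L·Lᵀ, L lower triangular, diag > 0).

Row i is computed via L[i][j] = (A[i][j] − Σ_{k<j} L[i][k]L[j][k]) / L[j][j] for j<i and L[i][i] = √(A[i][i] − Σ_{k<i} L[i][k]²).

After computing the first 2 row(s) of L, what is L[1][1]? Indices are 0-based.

L[1][1] = 2

Step 1: L[0][0] = √(16) = 4.
  L[1][0] = (-4) / L[0][0] = -1.
Step 2: L[1][1] = √(4) = 2.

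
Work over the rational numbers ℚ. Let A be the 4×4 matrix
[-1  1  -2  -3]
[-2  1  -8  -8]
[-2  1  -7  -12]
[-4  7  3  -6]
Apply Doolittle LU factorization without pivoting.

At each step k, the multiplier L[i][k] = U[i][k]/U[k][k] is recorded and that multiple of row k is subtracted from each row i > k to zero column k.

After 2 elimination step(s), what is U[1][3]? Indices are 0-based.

Step 1: pivot at (0,0) is -1.
  row1 ← row1 − (2)·row0  ⇒  L[1][0]=2, U row1=(0, -1, -4, -2)
  row2 ← row2 − (2)·row0  ⇒  L[2][0]=2, U row2=(0, -1, -3, -6)
  row3 ← row3 − (4)·row0  ⇒  L[3][0]=4, U row3=(0, 3, 11, 6)
Step 2: pivot at (1,1) is -1.
  row2 ← row2 − (1)·row1  ⇒  L[2][1]=1, U row2=(0, 0, 1, -4)
  row3 ← row3 − (-3)·row1  ⇒  L[3][1]=-3, U row3=(0, 0, -1, 0)

U[1][3] = -2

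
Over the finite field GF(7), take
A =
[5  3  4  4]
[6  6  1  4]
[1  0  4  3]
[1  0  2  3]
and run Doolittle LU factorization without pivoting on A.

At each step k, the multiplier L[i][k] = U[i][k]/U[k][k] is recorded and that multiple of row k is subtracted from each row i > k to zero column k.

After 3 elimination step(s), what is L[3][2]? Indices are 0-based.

L[3][2] = 4

k=0: U[0][0]=5
  eliminate (1,0): mult=4, new row 1: (0, 1, 6, 2); set L[1][0]=4
  eliminate (2,0): mult=3, new row 2: (0, 5, 6, 5); set L[2][0]=3
  eliminate (3,0): mult=3, new row 3: (0, 5, 4, 5); set L[3][0]=3
k=1: U[1][1]=1
  eliminate (2,1): mult=5, new row 2: (0, 0, 4, 2); set L[2][1]=5
  eliminate (3,1): mult=5, new row 3: (0, 0, 2, 2); set L[3][1]=5
k=2: U[2][2]=4
  eliminate (3,2): mult=4, new row 3: (0, 0, 0, 1); set L[3][2]=4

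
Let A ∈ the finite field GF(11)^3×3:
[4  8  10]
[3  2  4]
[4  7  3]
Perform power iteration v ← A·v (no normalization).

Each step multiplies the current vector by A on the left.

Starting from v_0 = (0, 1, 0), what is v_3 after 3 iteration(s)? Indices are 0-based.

v_0 = (0, 1, 0).
v_1 = A·v_0 = (8, 2, 7).
v_2 = A·v_1 = (8, 1, 1).
v_3 = A·v_2 = (6, 8, 9).

v_3 = (6, 8, 9)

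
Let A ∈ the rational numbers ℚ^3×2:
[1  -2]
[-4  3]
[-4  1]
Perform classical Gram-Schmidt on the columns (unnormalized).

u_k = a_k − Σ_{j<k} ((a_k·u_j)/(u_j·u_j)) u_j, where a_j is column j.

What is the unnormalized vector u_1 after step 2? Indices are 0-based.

u_1 = (-16/11, 9/11, -13/11)

Step 1: u_0 = a_0 = (1, -4, -4).
Step 2: u_1 = a_1 − (-6/11)·u_0 = (-16/11, 9/11, -13/11).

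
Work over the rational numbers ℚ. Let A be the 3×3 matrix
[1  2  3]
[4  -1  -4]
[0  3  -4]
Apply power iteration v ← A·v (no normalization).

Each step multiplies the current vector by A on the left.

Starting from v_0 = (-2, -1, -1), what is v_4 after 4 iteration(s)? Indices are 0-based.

v_4 = (-130, -329, 263)

v_0 = (-2, -1, -1).
v_1 = A·v_0 = (-7, -3, 1).
v_2 = A·v_1 = (-10, -29, -13).
v_3 = A·v_2 = (-107, 41, -35).
v_4 = A·v_3 = (-130, -329, 263).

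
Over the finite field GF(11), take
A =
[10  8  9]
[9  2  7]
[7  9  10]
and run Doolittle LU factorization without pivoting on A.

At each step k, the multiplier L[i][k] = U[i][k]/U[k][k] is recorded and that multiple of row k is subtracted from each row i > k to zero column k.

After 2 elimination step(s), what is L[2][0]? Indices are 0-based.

Step 1: pivot at (0,0) is 10.
  row1 ← row1 − (2)·row0  ⇒  L[1][0]=2, U row1=(0, 8, 0)
  row2 ← row2 − (4)·row0  ⇒  L[2][0]=4, U row2=(0, 10, 7)
Step 2: pivot at (1,1) is 8.
  row2 ← row2 − (4)·row1  ⇒  L[2][1]=4, U row2=(0, 0, 7)

L[2][0] = 4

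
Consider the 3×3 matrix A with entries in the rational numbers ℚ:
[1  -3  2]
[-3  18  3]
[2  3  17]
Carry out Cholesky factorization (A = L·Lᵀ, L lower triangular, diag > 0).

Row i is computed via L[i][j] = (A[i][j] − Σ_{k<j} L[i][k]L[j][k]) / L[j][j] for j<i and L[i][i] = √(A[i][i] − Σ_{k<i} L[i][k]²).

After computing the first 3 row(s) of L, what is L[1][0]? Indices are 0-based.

L[1][0] = -3

Step 1: L[0][0] = √(1) = 1.
  L[1][0] = (-3) / L[0][0] = -3.
Step 2: L[1][1] = √(9) = 3.
  L[2][0] = (2) / L[0][0] = 2.
  L[2][1] = (9) / L[1][1] = 3.
Step 3: L[2][2] = √(4) = 2.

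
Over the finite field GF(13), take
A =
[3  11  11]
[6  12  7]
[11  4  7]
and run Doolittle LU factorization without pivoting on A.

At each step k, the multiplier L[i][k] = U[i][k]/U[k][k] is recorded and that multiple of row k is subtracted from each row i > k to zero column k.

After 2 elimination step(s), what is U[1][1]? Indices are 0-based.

U[1][1] = 3

[col 0] pivot 3
  R1 -= 2*R0 → (0, 3, 11)  (L[1][0] := 2)
  R2 -= 8*R0 → (0, 7, 10)  (L[2][0] := 8)
[col 1] pivot 3
  R2 -= 11*R1 → (0, 0, 6)  (L[2][1] := 11)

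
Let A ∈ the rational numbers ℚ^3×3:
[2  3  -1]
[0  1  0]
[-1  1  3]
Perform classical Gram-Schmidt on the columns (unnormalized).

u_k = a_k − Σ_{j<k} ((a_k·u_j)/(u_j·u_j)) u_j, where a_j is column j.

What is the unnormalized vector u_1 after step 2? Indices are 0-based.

u_1 = (1, 1, 2)

Step 1: u_0 = a_0 = (2, 0, -1).
Step 2: u_1 = a_1 − (1)·u_0 = (1, 1, 2).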